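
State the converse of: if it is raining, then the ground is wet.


The converse of (P → Q) is (Q → P). It is not in general equivalent to the original.
Here P = 'it is raining' and Q = 'the ground is wet'.

If the ground is wet, then it is raining.


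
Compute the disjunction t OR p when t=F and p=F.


Disjunction is false only when both operands are false.
Substitute: t=F, p=F.
F OR F evaluates to F.

F


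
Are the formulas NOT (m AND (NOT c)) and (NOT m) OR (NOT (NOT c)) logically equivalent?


Compare truth tables:
c | m | φ | ψ
-------------
F | F | T | T
T | F | T | T
F | T | F | F
T | T | T | T
The columns φ and ψ agree on every row.

Yes, they are logically equivalent.


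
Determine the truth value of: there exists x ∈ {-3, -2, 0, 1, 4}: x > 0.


Evaluate the predicate on each element: -3:F, -2:F, 0:F, 1:T, 4:T.
Witness x = 1 satisfies the predicate.

T


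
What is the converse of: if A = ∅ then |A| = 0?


The converse of (P → Q) is (Q → P). It is not in general equivalent to the original.
Here P = 'A = ∅' and Q = '|A| = 0'.

If |A| = 0, then A = ∅.


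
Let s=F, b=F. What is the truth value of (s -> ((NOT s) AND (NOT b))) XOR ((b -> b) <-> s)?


Substitute s=F, b=F:
NOT s = T
NOT b = T
(NOT s) AND (NOT b) = T AND T = T
s -> ((NOT s) AND (NOT b)) = F -> T = T
b -> b = F -> F = T
(b -> b) <-> s = T <-> F = F
(s -> ((NOT s) AND (NOT b))) XOR ((b -> b) <-> s) = T XOR F = T

T


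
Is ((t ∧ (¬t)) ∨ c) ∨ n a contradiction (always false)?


Truth table over {c, n, t}:
c | n | t | φ
-------------
F | F | F | F
T | F | F | T
F | T | F | T
T | T | F | T
F | F | T | F
T | F | T | T
F | T | T | T
T | T | T | T
Satisfying assignment at row 2: c=T, n=F, t=F gives T.

No, it is not a contradiction.


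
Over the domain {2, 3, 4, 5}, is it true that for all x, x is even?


Evaluate the predicate on each element: 2:T, 3:F, 4:T, 5:F.
Counterexample x = 3 fails the predicate.

F


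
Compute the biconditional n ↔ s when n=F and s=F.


Biconditional is true when both operands have the same truth value.
Substitute: n=F, s=F.
F ↔ F evaluates to T.

T


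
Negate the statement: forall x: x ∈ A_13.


¬(forall x: φ) = exists x: ¬φ, and ¬(exists x: φ) = forall x: ¬φ.
Apply to the universal statement.

exists x: ~(x ∈ A_13)


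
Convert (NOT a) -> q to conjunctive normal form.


Step 1: Rewrite (¬a) → q as ¬(¬a) ∨ q.
Step 2: Eliminate any double negations (¬¬X = X).

a OR q


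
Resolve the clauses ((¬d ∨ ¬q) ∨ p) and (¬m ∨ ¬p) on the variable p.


The clauses contain complementary literals p and ¬p.
Resolution eliminates this pair and disjoins the remaining literals (merging duplicates).

((¬d ∨ ¬q) ∨ ¬m)


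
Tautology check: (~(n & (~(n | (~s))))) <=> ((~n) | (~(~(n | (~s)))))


Build the truth table over {n, s}:
n | s | φ
---------
False | False | True
True | False | True
False | True | True
True | True | True
Every row evaluates to true.

Yes, it is a tautology.


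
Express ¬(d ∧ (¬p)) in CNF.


Step 1: Apply De Morgan: ¬(d ∧ (¬p)) = ¬d ∨ ¬(¬p).
Step 2: Eliminate any double negations (¬¬X = X).

(¬d) ∨ p


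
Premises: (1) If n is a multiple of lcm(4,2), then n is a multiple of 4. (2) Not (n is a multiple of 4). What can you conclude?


Modus tollens: from (P → Q) and ¬Q, infer ¬P.
Q = 'n is a multiple of 4' is denied; since P → Q, P must also fail.

Not (n is a multiple of lcm(4,2)).


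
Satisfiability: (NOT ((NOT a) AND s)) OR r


Search for a satisfying assignment over {a, r, s}.
Try a=F, r=F, s=F: the formula evaluates to T.
A satisfying assignment exists.

Satisfiable.


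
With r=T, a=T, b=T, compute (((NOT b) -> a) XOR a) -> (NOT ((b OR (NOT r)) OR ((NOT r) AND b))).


Substitute r=T, a=T, b=T:
NOT b = F
(NOT b) -> a = F -> T = T
((NOT b) -> a) XOR a = T XOR T = F
NOT r = F
b OR (NOT r) = T OR F = T
NOT r = F
(NOT r) AND b = F AND T = F
(b OR (NOT r)) OR ((NOT r) AND b) = T OR F = T
NOT ((b OR (NOT r)) OR ((NOT r) AND b)) = F
(((NOT b) -> a) XOR a) -> (NOT ((b OR (NOT r)) OR ((NOT r) AND b))) = F -> F = T

T


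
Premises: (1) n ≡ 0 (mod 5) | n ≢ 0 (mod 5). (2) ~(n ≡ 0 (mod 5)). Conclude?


Disjunctive syllogism: from (P ∨ Q) and ¬P, infer Q.
One disjunct, 'n ≡ 0 (mod 5)', is ruled out; the other must hold.

n ≢ 0 (mod 5)


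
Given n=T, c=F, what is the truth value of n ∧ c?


Conjunction is true only when both operands are true.
Substitute: n=T, c=F.
T ∧ F evaluates to F.

F


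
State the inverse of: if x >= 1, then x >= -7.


The inverse of (P → Q) is (¬P → ¬Q). It is equivalent to the converse, not to the original.
Here P = 'x >= 1' and Q = 'x >= -7'.

If not (x >= 1), then not (x >= -7).


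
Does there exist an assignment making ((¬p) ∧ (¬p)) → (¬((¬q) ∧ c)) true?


Search for a satisfying assignment over {c, p, q}.
Try c=F, p=F, q=F: the formula evaluates to T.
A satisfying assignment exists.

Satisfiable.


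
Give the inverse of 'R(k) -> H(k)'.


The inverse of (P → Q) is (¬P → ¬Q). It is equivalent to the converse, not to the original.
Here P = 'R(k)' and Q = 'H(k)'.

If not (R(k)), then not (H(k)).


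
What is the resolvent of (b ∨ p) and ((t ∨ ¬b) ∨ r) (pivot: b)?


The clauses contain complementary literals b and ¬b.
Resolution eliminates this pair and disjoins the remaining literals (merging duplicates).

((p ∨ t) ∨ r)


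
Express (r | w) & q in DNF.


Step 1: Distribute ∧ over ∨: (r ∨ w) ∧ q = (r ∧ q) ∨ (w ∧ q).

(r & q) | (w & q)


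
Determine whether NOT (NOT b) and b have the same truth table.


Compare truth tables:
b | φ | ψ
---------
F | F | F
T | T | T
The columns φ and ψ agree on every row.

Yes, they are logically equivalent.


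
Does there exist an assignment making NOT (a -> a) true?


Check all 2 assignments over {a}:
a | φ
-----
F | F
T | F
No assignment makes the formula true.

Unsatisfiable.


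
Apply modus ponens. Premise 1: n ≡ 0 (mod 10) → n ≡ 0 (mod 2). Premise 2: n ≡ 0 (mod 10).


Modus ponens: from (P → Q) and P, infer Q.
P = 'n ≡ 0 (mod 10)' is asserted, and P → Q holds, so Q follows.

n ≡ 0 (mod 2).


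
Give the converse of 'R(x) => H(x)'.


The converse of (P → Q) is (Q → P). It is not in general equivalent to the original.
Here P = 'R(x)' and Q = 'H(x)'.

If H(x), then R(x).


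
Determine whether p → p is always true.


Build the truth table over {p}:
p | φ
-----
F | T
T | T
Every row evaluates to true.

Yes, it is a tautology.


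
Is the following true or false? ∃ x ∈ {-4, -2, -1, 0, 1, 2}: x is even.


Evaluate the predicate on each element: -4:T, -2:T, -1:F, 0:T, 1:F, 2:T.
Witness x = -4 satisfies the predicate.

T


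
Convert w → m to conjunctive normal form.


Step 1: Rewrite w → m as ¬w ∨ m.

(¬w) ∨ m


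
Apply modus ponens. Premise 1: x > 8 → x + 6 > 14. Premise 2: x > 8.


Modus ponens: from (P → Q) and P, infer Q.
P = 'x > 8' is asserted, and P → Q holds, so Q follows.

x + 6 > 14.


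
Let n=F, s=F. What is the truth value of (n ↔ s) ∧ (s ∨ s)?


Substitute n=F, s=F:
n ↔ s = F ↔ F = T
s ∨ s = F ∨ F = F
(n ↔ s) ∧ (s ∨ s) = T ∧ F = F

F


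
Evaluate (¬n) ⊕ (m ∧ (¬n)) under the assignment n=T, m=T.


Substitute n=T, m=T:
¬n = F
¬n = F
m ∧ (¬n) = T ∧ F = F
(¬n) ⊕ (m ∧ (¬n)) = F ⊕ F = F

F


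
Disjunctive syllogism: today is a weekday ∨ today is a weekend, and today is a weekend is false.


Disjunctive syllogism: from (P ∨ Q) and ¬P, infer Q.
One disjunct, 'today is a weekend', is ruled out; the other must hold.

today is a weekday


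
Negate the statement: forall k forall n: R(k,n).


Negation flips each quantifier (∀↔∃) and negates the inner predicate.
¬(forall k forall n: φ) = exists k exists n: ¬φ.

exists k exists n: ~(R(k,n))


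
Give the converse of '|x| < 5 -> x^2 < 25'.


The converse of (P → Q) is (Q → P). It is not in general equivalent to the original.
Here P = '|x| < 5' and Q = 'x^2 < 25'.

If x^2 < 25, then |x| < 5.


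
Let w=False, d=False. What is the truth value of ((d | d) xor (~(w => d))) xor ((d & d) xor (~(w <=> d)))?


Substitute w=False, d=False:
d | d = False | False = False
w => d = False => False = True
~(w => d) = False
(d | d) xor (~(w => d)) = False xor False = False
d & d = False & False = False
w <=> d = False <=> False = True
~(w <=> d) = False
(d & d) xor (~(w <=> d)) = False xor False = False
((d | d) xor (~(w => d))) xor ((d & d) xor (~(w <=> d))) = False xor False = False

False


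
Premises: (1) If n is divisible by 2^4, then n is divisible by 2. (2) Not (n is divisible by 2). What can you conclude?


Modus tollens: from (P → Q) and ¬Q, infer ¬P.
Q = 'n is divisible by 2' is denied; since P → Q, P must also fail.

Not (n is divisible by 2^4).


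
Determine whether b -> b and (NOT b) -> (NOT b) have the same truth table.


Compare truth tables:
b | φ | ψ
---------
F | T | T
T | T | T
The columns φ and ψ agree on every row.

Yes, they are logically equivalent.


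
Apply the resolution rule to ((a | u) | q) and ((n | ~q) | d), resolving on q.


The clauses contain complementary literals q and ~q.
Resolution eliminates this pair and disjoins the remaining literals (merging duplicates).

(((u | a) | d) | n)


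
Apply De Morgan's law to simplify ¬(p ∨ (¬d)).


De Morgan: the negation of a disjunction is the conjunction of the negations.
Distribute ¬ across ∨, flipping it to ∧, and negate each literal.

(¬p) ∧ d


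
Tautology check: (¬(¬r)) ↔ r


Build the truth table over {r}:
r | φ
-----
F | T
T | T
Every row evaluates to true.

Yes, it is a tautology.


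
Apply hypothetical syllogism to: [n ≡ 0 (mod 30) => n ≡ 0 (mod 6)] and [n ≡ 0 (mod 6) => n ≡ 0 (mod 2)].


Hypothetical syllogism: from (P → Q) and (Q → R), infer (P → R).
Chain the two implications through the shared middle term 'n ≡ 0 (mod 6)'.

n ≡ 0 (mod 30) => n ≡ 0 (mod 2)


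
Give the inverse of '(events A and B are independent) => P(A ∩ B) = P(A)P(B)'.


The inverse of (P → Q) is (¬P → ¬Q). It is equivalent to the converse, not to the original.
Here P = '(events A and B are independent)' and Q = 'P(A ∩ B) = P(A)P(B)'.

If not ((events A and B are independent)), then not (P(A ∩ B) = P(A)P(B)).


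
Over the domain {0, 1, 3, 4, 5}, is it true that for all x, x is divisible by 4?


Evaluate the predicate on each element: 0:T, 1:F, 3:F, 4:T, 5:F.
Counterexample x = 1 fails the predicate.

F


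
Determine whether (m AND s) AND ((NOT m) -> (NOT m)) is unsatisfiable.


Truth table over {m, s}:
m | s | φ
---------
F | F | F
T | F | F
F | T | F
T | T | T
Satisfying assignment at row 4: m=T, s=T gives T.

No, it is not a contradiction.


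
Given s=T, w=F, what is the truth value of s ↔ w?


Biconditional is true when both operands have the same truth value.
Substitute: s=T, w=F.
T ↔ F evaluates to F.

F


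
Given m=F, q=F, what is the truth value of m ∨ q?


Disjunction is false only when both operands are false.
Substitute: m=F, q=F.
F ∨ F evaluates to F.

F


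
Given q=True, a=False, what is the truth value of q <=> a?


Biconditional is true when both operands have the same truth value.
Substitute: q=True, a=False.
True <=> False evaluates to False.

False


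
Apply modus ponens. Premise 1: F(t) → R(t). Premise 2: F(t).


Modus ponens: from (P → Q) and P, infer Q.
P = 'F(t)' is asserted, and P → Q holds, so Q follows.

R(t).


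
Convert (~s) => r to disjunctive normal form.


Step 1: Rewrite (¬s) → r as ¬(¬s) ∨ r.
Step 2: Eliminate any double negations (¬¬X = X).

s | r


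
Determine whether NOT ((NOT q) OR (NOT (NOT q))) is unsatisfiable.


Truth table over {q}:
q | φ
-----
F | F
T | F
Every row is false.

Yes, it is a contradiction.


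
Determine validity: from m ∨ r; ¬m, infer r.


This matches the form of disjunctive syllogism: the conclusion follows in every model of the premises.

Valid.


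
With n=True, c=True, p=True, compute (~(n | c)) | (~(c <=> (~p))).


Substitute n=True, c=True, p=True:
n | c = True | True = True
~(n | c) = False
~p = False
c <=> (~p) = True <=> False = False
~(c <=> (~p)) = True
(~(n | c)) | (~(c <=> (~p))) = False | True = True

True


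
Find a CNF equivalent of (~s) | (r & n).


Step 1: Distribute ∨ over ∧: (¬s) ∨ (r ∧ n) = ((¬s) ∨ r) ∧ ((¬s) ∨ n).

((~s) | r) & ((~s) | n)


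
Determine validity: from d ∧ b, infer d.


This matches the form of conjunction elimination: the conclusion follows in every model of the premises.

Valid.


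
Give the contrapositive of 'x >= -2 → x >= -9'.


The contrapositive of (P → Q) is (¬Q → ¬P); it is logically equivalent to the original.
Here P = 'x >= -2' and Q = 'x >= -9'.

If not (x >= -9), then not (x >= -2).


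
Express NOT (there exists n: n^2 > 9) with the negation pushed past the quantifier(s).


¬(for all x: φ) = there exists x: ¬φ, and ¬(there exists x: φ) = for all x: ¬φ.
Apply to the existential statement.

for all n: NOT(n^2 > 9)


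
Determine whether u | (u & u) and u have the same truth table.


Compare truth tables:
u | φ | ψ
---------
False | False | False
True | True | True
The columns φ and ψ agree on every row.

Yes, they are logically equivalent.


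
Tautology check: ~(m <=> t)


Build the truth table over {m, t}:
m | t | φ
---------
False | False | False
True | False | True
False | True | True
True | True | False
Counterexample at row 1: with m=False, t=False, the formula is False.

No, it is not a tautology.


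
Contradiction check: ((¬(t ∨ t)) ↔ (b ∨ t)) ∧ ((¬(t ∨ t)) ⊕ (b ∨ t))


Truth table over {b, t}:
b | t | φ
---------
F | F | F
T | F | F
F | T | F
T | T | F
Every row is false.

Yes, it is a contradiction.


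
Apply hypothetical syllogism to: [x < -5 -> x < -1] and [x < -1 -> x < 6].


Hypothetical syllogism: from (P → Q) and (Q → R), infer (P → R).
Chain the two implications through the shared middle term 'x < -1'.

x < -5 -> x < 6


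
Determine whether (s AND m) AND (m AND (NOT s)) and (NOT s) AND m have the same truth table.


Compare truth tables:
m | s | φ | ψ
-------------
F | F | F | F
T | F | F | T
F | T | F | F
T | T | F | F
They differ at row 2 (m=T, s=F): φ=F but ψ=T.

No, they are not logically equivalent.


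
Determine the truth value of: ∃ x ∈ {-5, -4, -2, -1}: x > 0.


Evaluate the predicate on each element: -5:F, -4:F, -2:F, -1:F.
No element satisfies the predicate.

F


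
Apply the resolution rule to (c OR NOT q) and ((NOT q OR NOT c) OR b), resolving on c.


The clauses contain complementary literals c and NOTc.
Resolution eliminates this pair and disjoins the remaining literals (merging duplicates).

(NOT q OR b)


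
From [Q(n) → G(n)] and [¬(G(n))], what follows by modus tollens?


Modus tollens: from (P → Q) and ¬Q, infer ¬P.
Q = 'G(n)' is denied; since P → Q, P must also fail.

Not (Q(n)).


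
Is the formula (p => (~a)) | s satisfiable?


Search for a satisfying assignment over {a, p, s}.
Try a=False, p=False, s=False: the formula evaluates to True.
A satisfying assignment exists.

Satisfiable.


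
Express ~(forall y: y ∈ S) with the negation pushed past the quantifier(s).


¬(forall x: φ) = exists x: ¬φ, and ¬(exists x: φ) = forall x: ¬φ.
Apply to the universal statement.

exists y: ~(y ∈ S)


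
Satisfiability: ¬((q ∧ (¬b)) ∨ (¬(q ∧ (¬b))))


Check all 4 assignments over {b, q}:
b | q | φ
---------
F | F | F
T | F | F
F | T | F
T | T | F
No assignment makes the formula true.

Unsatisfiable.


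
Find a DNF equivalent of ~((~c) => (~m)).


Step 1: Rewrite implication then negate: ¬(¬(¬c) ∨ (¬m)) = (¬c) ∧ ¬(¬m).
Step 2: Eliminate any double negations (¬¬X = X).

(~c) & m


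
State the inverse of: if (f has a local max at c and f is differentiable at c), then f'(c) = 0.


The inverse of (P → Q) is (¬P → ¬Q). It is equivalent to the converse, not to the original.
Here P = '(f has a local max at c and f is differentiable at c)' and Q = 'f'(c) = 0'.

If not ((f has a local max at c and f is differentiable at c)), then not (f'(c) = 0).


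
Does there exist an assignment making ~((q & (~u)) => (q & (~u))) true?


Check all 4 assignments over {q, u}:
q | u | φ
---------
False | False | False
True | False | False
False | True | False
True | True | False
No assignment makes the formula true.

Unsatisfiable.


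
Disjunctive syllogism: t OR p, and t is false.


Disjunctive syllogism: from (P ∨ Q) and ¬P, infer Q.
One disjunct, 't', is ruled out; the other must hold.

p


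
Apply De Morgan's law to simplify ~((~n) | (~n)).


De Morgan: the negation of a disjunction is the conjunction of the negations.
Distribute ~ across |, flipping it to &, and negate each literal.

n & n


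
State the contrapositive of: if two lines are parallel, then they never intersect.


The contrapositive of (P → Q) is (¬Q → ¬P); it is logically equivalent to the original.
Here P = 'two lines are parallel' and Q = 'they never intersect'.

If not (they never intersect), then not (two lines are parallel).


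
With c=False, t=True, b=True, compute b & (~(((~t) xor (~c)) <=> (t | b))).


Substitute c=False, t=True, b=True:
~t = False
~c = True
(~t) xor (~c) = False xor True = True
t | b = True | True = True
((~t) xor (~c)) <=> (t | b) = True <=> True = True
~(((~t) xor (~c)) <=> (t | b)) = False
b & (~(((~t) xor (~c)) <=> (t | b))) = True & False = False

False


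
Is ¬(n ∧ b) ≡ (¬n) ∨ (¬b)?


Compare truth tables:
b | n | φ | ψ
-------------
F | F | T | T
T | F | T | T
F | T | T | T
T | T | F | F
The columns φ and ψ agree on every row.

Yes, they are logically equivalent.


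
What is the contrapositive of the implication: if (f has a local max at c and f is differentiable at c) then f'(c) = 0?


The contrapositive of (P → Q) is (¬Q → ¬P); it is logically equivalent to the original.
Here P = '(f has a local max at c and f is differentiable at c)' and Q = 'f'(c) = 0'.

If not (f'(c) = 0), then not ((f has a local max at c and f is differentiable at c)).


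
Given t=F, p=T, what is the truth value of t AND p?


Conjunction is true only when both operands are true.
Substitute: t=F, p=T.
F AND T evaluates to F.

F


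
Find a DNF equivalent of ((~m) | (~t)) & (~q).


Step 1: Distribute ∧ over ∨: ((¬m) ∨ (¬t)) ∧ (¬q) = ((¬m) ∧ (¬q)) ∨ ((¬t) ∧ (¬q)).

((~m) & (~q)) | ((~t) & (~q))


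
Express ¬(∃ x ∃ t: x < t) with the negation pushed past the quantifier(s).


Negation flips each quantifier (∀↔∃) and negates the inner predicate.
¬(∃ x ∃ t: φ) = ∀ x ∀ t: ¬φ.

∀ x ∀ t: ¬(x < t)


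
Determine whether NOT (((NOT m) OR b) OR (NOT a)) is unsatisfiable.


Truth table over {a, b, m}:
a | b | m | φ
-------------
F | F | F | F
T | F | F | F
F | T | F | F
T | T | F | F
F | F | T | F
T | F | T | T
F | T | T | F
T | T | T | F
Satisfying assignment at row 6: a=T, b=F, m=T gives T.

No, it is not a contradiction.


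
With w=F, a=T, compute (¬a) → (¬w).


Substitute w=F, a=T:
¬a = F
¬w = T
(¬a) → (¬w) = F → T = T

T


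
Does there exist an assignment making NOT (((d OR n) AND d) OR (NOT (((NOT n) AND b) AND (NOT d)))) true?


Search for a satisfying assignment over {b, d, n}.
Try b=T, d=F, n=F: the formula evaluates to T.
A satisfying assignment exists.

Satisfiable.


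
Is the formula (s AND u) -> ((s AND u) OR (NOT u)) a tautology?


Build the truth table over {s, u}:
s | u | φ
---------
F | F | T
T | F | T
F | T | T
T | T | T
Every row evaluates to true.

Yes, it is a tautology.


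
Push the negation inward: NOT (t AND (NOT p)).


De Morgan: the negation of a conjunction is the disjunction of the negations.
Distribute NOT across AND, flipping it to OR, and negate each literal.

(NOT t) OR p


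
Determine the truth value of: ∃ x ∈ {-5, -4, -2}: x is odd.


Evaluate the predicate on each element: -5:T, -4:F, -2:F.
Witness x = -5 satisfies the predicate.

T


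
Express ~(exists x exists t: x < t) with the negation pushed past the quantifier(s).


Negation flips each quantifier (∀↔∃) and negates the inner predicate.
¬(exists x exists t: φ) = forall x forall t: ¬φ.

forall x forall t: ~(x < t)


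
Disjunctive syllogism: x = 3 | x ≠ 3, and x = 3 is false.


Disjunctive syllogism: from (P ∨ Q) and ¬P, infer Q.
One disjunct, 'x = 3', is ruled out; the other must hold.

x ≠ 3


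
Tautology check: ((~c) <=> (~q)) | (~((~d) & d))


Build the truth table over {c, d, q}:
c | d | q | φ
-------------
False | False | False | True
True | False | False | True
False | True | False | True
True | True | False | True
False | False | True | True
True | False | True | True
False | True | True | True
True | True | True | True
Every row evaluates to true.

Yes, it is a tautology.


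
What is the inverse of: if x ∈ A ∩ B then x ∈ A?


The inverse of (P → Q) is (¬P → ¬Q). It is equivalent to the converse, not to the original.
Here P = 'x ∈ A ∩ B' and Q = 'x ∈ A'.

If not (x ∈ A ∩ B), then not (x ∈ A).


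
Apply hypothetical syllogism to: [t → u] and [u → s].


Hypothetical syllogism: from (P → Q) and (Q → R), infer (P → R).
Chain the two implications through the shared middle term 'u'.

t → s


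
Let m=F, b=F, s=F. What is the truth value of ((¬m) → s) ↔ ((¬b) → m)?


Substitute m=F, b=F, s=F:
¬m = T
(¬m) → s = T → F = F
¬b = T
(¬b) → m = T → F = F
((¬m) → s) ↔ ((¬b) → m) = F ↔ F = T

T


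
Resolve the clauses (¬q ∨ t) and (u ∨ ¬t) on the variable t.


The clauses contain complementary literals t and ¬t.
Resolution eliminates this pair and disjoins the remaining literals (merging duplicates).

(¬q ∨ u)


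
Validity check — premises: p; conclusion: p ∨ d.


This matches the form of disjunction introduction: the conclusion follows in every model of the premises.

Valid.


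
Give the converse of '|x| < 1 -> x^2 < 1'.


The converse of (P → Q) is (Q → P). It is not in general equivalent to the original.
Here P = '|x| < 1' and Q = 'x^2 < 1'.

If x^2 < 1, then |x| < 1.


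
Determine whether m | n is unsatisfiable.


Truth table over {m, n}:
m | n | φ
---------
False | False | False
True | False | True
False | True | True
True | True | True
Satisfying assignment at row 2: m=True, n=False gives True.

No, it is not a contradiction.


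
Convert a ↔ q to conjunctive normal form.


Step 1: Rewrite a ↔ q as (a → q) ∧ (q → a).
Step 2: Rewrite each implication as a disjunction.

((¬a) ∨ q) ∧ ((¬q) ∨ a)


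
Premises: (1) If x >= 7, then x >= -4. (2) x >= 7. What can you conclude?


Modus ponens: from (P → Q) and P, infer Q.
P = 'x >= 7' is asserted, and P → Q holds, so Q follows.

x >= -4.


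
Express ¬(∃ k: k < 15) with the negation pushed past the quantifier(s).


¬(∀ x: φ) = ∃ x: ¬φ, and ¬(∃ x: φ) = ∀ x: ¬φ.
Apply to the existential statement.

∀ k: ¬(k < 15)


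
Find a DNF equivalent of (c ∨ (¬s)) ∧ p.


Step 1: Distribute ∧ over ∨: (c ∨ (¬s)) ∧ p = (c ∧ p) ∨ ((¬s) ∧ p).

(c ∧ p) ∨ ((¬s) ∧ p)


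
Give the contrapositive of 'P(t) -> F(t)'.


The contrapositive of (P → Q) is (¬Q → ¬P); it is logically equivalent to the original.
Here P = 'P(t)' and Q = 'F(t)'.

If not (F(t)), then not (P(t)).


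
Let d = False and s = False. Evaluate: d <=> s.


Biconditional is true when both operands have the same truth value.
Substitute: d=False, s=False.
False <=> False evaluates to True.

True


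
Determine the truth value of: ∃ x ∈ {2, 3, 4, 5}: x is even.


Evaluate the predicate on each element: 2:T, 3:F, 4:T, 5:F.
Witness x = 2 satisfies the predicate.

T


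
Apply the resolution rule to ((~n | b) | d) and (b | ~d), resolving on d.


The clauses contain complementary literals d and ~d.
Resolution eliminates this pair and disjoins the remaining literals (merging duplicates).

(~n | b)


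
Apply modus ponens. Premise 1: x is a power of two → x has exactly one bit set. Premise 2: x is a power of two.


Modus ponens: from (P → Q) and P, infer Q.
P = 'x is a power of two' is asserted, and P → Q holds, so Q follows.

x has exactly one bit set.


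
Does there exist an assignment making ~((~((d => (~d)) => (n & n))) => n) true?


Search for a satisfying assignment over {d, n}.
Try d=False, n=False: the formula evaluates to True.
A satisfying assignment exists.

Satisfiable.


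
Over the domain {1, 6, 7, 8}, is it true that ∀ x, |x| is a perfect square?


Evaluate the predicate on each element: 1:T, 6:F, 7:F, 8:F.
Counterexample x = 6 fails the predicate.

F


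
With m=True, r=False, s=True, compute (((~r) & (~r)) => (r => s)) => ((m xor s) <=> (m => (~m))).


Substitute m=True, r=False, s=True:
~r = True
~r = True
(~r) & (~r) = True & True = True
r => s = False => True = True
((~r) & (~r)) => (r => s) = True => True = True
m xor s = True xor True = False
~m = False
m => (~m) = True => False = False
(m xor s) <=> (m => (~m)) = False <=> False = True
(((~r) & (~r)) => (r => s)) => ((m xor s) <=> (m => (~m))) = True => True = True

True


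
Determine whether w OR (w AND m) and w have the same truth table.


Compare truth tables:
m | w | φ | ψ
-------------
F | F | F | F
T | F | F | F
F | T | T | T
T | T | T | T
The columns φ and ψ agree on every row.

Yes, they are logically equivalent.


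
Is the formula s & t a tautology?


Build the truth table over {s, t}:
s | t | φ
---------
False | False | False
True | False | False
False | True | False
True | True | True
Counterexample at row 1: with s=False, t=False, the formula is False.

No, it is not a tautology.


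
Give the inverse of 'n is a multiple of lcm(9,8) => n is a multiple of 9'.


The inverse of (P → Q) is (¬P → ¬Q). It is equivalent to the converse, not to the original.
Here P = 'n is a multiple of lcm(9,8)' and Q = 'n is a multiple of 9'.

If not (n is a multiple of lcm(9,8)), then not (n is a multiple of 9).


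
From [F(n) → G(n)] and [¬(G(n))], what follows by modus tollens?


Modus tollens: from (P → Q) and ¬Q, infer ¬P.
Q = 'G(n)' is denied; since P → Q, P must also fail.

Not (F(n)).


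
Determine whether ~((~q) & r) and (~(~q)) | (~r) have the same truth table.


Compare truth tables:
q | r | φ | ψ
-------------
False | False | True | True
True | False | True | True
False | True | False | False
True | True | True | True
The columns φ and ψ agree on every row.

Yes, they are logically equivalent.


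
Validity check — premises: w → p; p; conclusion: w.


This is affirming the consequent (fallacy). There exist truth assignments where the premises are all true but the conclusion is false.

Invalid.


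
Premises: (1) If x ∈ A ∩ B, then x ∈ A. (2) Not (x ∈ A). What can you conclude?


Modus tollens: from (P → Q) and ¬Q, infer ¬P.
Q = 'x ∈ A' is denied; since P → Q, P must also fail.

Not (x ∈ A ∩ B).


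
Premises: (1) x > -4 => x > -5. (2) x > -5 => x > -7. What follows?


Hypothetical syllogism: from (P → Q) and (Q → R), infer (P → R).
Chain the two implications through the shared middle term 'x > -5'.

x > -4 => x > -7


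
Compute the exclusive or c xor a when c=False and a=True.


Exclusive or is true when exactly one operand is true.
Substitute: c=False, a=True.
False xor True evaluates to True.

True


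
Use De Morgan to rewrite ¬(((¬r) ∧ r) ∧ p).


De Morgan: the negation of a conjunction is the disjunction of the negations.
Distribute ¬ across ∧, flipping it to ∨, and negate each literal.

(r ∨ (¬r)) ∨ (¬p)


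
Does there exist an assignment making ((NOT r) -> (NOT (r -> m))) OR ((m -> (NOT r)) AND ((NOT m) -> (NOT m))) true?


Search for a satisfying assignment over {m, r}.
Try m=F, r=F: the formula evaluates to T.
A satisfying assignment exists.

Satisfiable.


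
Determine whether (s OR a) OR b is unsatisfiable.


Truth table over {a, b, s}:
a | b | s | φ
-------------
F | F | F | F
T | F | F | T
F | T | F | T
T | T | F | T
F | F | T | T
T | F | T | T
F | T | T | T
T | T | T | T
Satisfying assignment at row 2: a=T, b=F, s=F gives T.

No, it is not a contradiction.


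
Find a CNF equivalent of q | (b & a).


Step 1: Distribute ∨ over ∧: q ∨ (b ∧ a) = (q ∨ b) ∧ (q ∨ a).

(q | b) & (q | a)


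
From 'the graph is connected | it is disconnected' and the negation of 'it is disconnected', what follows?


Disjunctive syllogism: from (P ∨ Q) and ¬P, infer Q.
One disjunct, 'it is disconnected', is ruled out; the other must hold.

the graph is connected


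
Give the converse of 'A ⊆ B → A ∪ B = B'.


The converse of (P → Q) is (Q → P). It is not in general equivalent to the original.
Here P = 'A ⊆ B' and Q = 'A ∪ B = B'.

If A ∪ B = B, then A ⊆ B.


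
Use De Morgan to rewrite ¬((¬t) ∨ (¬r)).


De Morgan: the negation of a disjunction is the conjunction of the negations.
Distribute ¬ across ∨, flipping it to ∧, and negate each literal.

t ∧ r


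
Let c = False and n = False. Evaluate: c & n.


Conjunction is true only when both operands are true.
Substitute: c=False, n=False.
False & False evaluates to False.

False


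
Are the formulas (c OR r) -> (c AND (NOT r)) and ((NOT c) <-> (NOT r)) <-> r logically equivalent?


Compare truth tables:
c | r | φ | ψ
-------------
F | F | T | F
T | F | T | T
F | T | F | F
T | T | F | T
They differ at row 1 (c=F, r=F): φ=T but ψ=F.

No, they are not logically equivalent.


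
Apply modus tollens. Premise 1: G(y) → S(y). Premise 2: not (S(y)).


Modus tollens: from (P → Q) and ¬Q, infer ¬P.
Q = 'S(y)' is denied; since P → Q, P must also fail.

Not (G(y)).


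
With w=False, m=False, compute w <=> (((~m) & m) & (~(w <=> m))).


Substitute w=False, m=False:
~m = True
(~m) & m = True & False = False
w <=> m = False <=> False = True
~(w <=> m) = False
((~m) & m) & (~(w <=> m)) = False & False = False
w <=> (((~m) & m) & (~(w <=> m))) = False <=> False = True

True


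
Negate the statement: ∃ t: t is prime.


¬(∀ x: φ) = ∃ x: ¬φ, and ¬(∃ x: φ) = ∀ x: ¬φ.
Apply to the existential statement.

∀ t: ¬(t is prime)


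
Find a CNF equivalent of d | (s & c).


Step 1: Distribute ∨ over ∧: d ∨ (s ∧ c) = (d ∨ s) ∧ (d ∨ c).

(d | s) & (d | c)


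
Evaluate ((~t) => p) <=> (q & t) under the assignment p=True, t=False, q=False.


Substitute p=True, t=False, q=False:
~t = True
(~t) => p = True => True = True
q & t = False & False = False
((~t) => p) <=> (q & t) = True <=> False = False

False


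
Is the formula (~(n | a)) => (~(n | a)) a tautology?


Build the truth table over {a, n}:
a | n | φ
---------
False | False | True
True | False | True
False | True | True
True | True | True
Every row evaluates to true.

Yes, it is a tautology.


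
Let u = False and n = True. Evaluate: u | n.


Disjunction is false only when both operands are false.
Substitute: u=False, n=True.
False | True evaluates to True.

True


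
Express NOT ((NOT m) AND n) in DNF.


Step 1: Apply De Morgan: ¬((¬m) ∧ n) = ¬(¬m) ∨ ¬n.
Step 2: Eliminate any double negations (¬¬X = X).

m OR (NOT n)


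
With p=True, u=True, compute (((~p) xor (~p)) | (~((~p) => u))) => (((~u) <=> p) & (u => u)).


Substitute p=True, u=True:
… (earlier sub-steps elided)
(~p) xor (~p) = False xor False = False
~p = False
(~p) => u = False => True = True
~((~p) => u) = False
((~p) xor (~p)) | (~((~p) => u)) = False | False = False
~u = False
(~u) <=> p = False <=> True = False
u => u = True => True = True
((~u) <=> p) & (u => u) = False & True = False
(((~p) xor (~p)) | (~((~p) => u))) => (((~u) <=> p) & (u => u)) = False => False = True

True


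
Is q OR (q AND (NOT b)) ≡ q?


Compare truth tables:
b | q | φ | ψ
-------------
F | F | F | F
T | F | F | F
F | T | T | T
T | T | T | T
The columns φ and ψ agree on every row.

Yes, they are logically equivalent.


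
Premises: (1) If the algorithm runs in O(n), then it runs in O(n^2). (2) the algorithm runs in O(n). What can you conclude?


Modus ponens: from (P → Q) and P, infer Q.
P = 'the algorithm runs in O(n)' is asserted, and P → Q holds, so Q follows.

it runs in O(n^2).


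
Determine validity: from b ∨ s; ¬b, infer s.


This matches the form of disjunctive syllogism: the conclusion follows in every model of the premises.

Valid.


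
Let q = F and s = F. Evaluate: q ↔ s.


Biconditional is true when both operands have the same truth value.
Substitute: q=F, s=F.
F ↔ F evaluates to T.

T


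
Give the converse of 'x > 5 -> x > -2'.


The converse of (P → Q) is (Q → P). It is not in general equivalent to the original.
Here P = 'x > 5' and Q = 'x > -2'.

If x > -2, then x > 5.


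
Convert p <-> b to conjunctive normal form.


Step 1: Rewrite p ↔ b as (p → b) ∧ (b → p).
Step 2: Rewrite each implication as a disjunction.

((NOT p) OR b) AND ((NOT b) OR p)


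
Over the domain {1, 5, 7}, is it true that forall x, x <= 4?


Evaluate the predicate on each element: 1:True, 5:False, 7:False.
Counterexample x = 5 fails the predicate.

False


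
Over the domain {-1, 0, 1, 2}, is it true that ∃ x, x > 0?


Evaluate the predicate on each element: -1:F, 0:F, 1:T, 2:T.
Witness x = 1 satisfies the predicate.

T


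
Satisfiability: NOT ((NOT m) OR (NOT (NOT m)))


Check all 2 assignments over {m}:
m | φ
-----
F | F
T | F
No assignment makes the formula true.

Unsatisfiable.


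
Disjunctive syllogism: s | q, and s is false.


Disjunctive syllogism: from (P ∨ Q) and ¬P, infer Q.
One disjunct, 's', is ruled out; the other must hold.

q


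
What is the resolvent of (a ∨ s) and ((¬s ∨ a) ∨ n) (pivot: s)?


The clauses contain complementary literals s and ¬s.
Resolution eliminates this pair and disjoins the remaining literals (merging duplicates).

(a ∨ n)


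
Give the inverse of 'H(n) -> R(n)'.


The inverse of (P → Q) is (¬P → ¬Q). It is equivalent to the converse, not to the original.
Here P = 'H(n)' and Q = 'R(n)'.

If not (H(n)), then not (R(n)).


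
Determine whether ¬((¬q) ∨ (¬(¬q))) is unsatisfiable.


Truth table over {q}:
q | φ
-----
F | F
T | F
Every row is false.

Yes, it is a contradiction.


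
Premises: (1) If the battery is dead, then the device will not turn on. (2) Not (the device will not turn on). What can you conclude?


Modus tollens: from (P → Q) and ¬Q, infer ¬P.
Q = 'the device will not turn on' is denied; since P → Q, P must also fail.

Not (the battery is dead).


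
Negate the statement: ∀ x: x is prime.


¬(∀ x: φ) = ∃ x: ¬φ, and ¬(∃ x: φ) = ∀ x: ¬φ.
Apply to the universal statement.

∃ x: ¬(x is prime)


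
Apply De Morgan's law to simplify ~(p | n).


De Morgan: the negation of a disjunction is the conjunction of the negations.
Distribute ~ across |, flipping it to &, and negate each literal.

(~p) & (~n)


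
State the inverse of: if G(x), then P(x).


The inverse of (P → Q) is (¬P → ¬Q). It is equivalent to the converse, not to the original.
Here P = 'G(x)' and Q = 'P(x)'.

If not (G(x)), then not (P(x)).


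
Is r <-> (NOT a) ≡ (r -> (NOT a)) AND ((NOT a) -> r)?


Compare truth tables:
a | r | φ | ψ
-------------
F | F | F | F
T | F | T | T
F | T | T | T
T | T | F | F
The columns φ and ψ agree on every row.

Yes, they are logically equivalent.


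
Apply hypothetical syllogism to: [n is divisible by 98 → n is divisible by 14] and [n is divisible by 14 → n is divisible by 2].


Hypothetical syllogism: from (P → Q) and (Q → R), infer (P → R).
Chain the two implications through the shared middle term 'n is divisible by 14'.

n is divisible by 98 → n is divisible by 2


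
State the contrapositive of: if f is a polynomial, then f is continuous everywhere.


The contrapositive of (P → Q) is (¬Q → ¬P); it is logically equivalent to the original.
Here P = 'f is a polynomial' and Q = 'f is continuous everywhere'.

If not (f is continuous everywhere), then not (f is a polynomial).


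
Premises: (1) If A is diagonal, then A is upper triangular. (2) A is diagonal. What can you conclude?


Modus ponens: from (P → Q) and P, infer Q.
P = 'A is diagonal' is asserted, and P → Q holds, so Q follows.

A is upper triangular.


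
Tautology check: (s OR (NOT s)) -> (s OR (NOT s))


Build the truth table over {s}:
s | φ
-----
F | T
T | T
Every row evaluates to true.

Yes, it is a tautology.


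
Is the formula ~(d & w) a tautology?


Build the truth table over {d, w}:
d | w | φ
---------
False | False | True
True | False | True
False | True | True
True | True | False
Counterexample at row 4: with d=True, w=True, the formula is False.

No, it is not a tautology.


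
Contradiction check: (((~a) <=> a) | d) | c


Truth table over {a, c, d}:
a | c | d | φ
-------------
False | False | False | False
True | False | False | False
False | True | False | True
True | True | False | True
False | False | True | True
True | False | True | True
False | True | True | True
True | True | True | True
Satisfying assignment at row 3: a=False, c=True, d=False gives True.

No, it is not a contradiction.


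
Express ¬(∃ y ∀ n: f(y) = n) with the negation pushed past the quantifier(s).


Negation flips each quantifier (∀↔∃) and negates the inner predicate.
¬(∃ y ∀ n: φ) = ∀ y ∃ n: ¬φ.

∀ y ∃ n: ¬(f(y) = n)


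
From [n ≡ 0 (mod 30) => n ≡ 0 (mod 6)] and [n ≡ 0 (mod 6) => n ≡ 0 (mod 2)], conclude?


Hypothetical syllogism: from (P → Q) and (Q → R), infer (P → R).
Chain the two implications through the shared middle term 'n ≡ 0 (mod 6)'.

n ≡ 0 (mod 30) => n ≡ 0 (mod 2)


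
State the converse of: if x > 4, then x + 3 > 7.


The converse of (P → Q) is (Q → P). It is not in general equivalent to the original.
Here P = 'x > 4' and Q = 'x + 3 > 7'.

If x + 3 > 7, then x > 4.


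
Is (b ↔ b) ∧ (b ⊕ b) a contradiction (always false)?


Truth table over {b}:
b | φ
-----
F | F
T | F
Every row is false.

Yes, it is a contradiction.


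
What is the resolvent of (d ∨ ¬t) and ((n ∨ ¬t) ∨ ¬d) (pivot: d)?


The clauses contain complementary literals d and ¬d.
Resolution eliminates this pair and disjoins the remaining literals (merging duplicates).

(¬t ∨ n)


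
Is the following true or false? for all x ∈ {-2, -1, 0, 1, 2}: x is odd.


Evaluate the predicate on each element: -2:F, -1:T, 0:F, 1:T, 2:F.
Counterexample x = -2 fails the predicate.

F


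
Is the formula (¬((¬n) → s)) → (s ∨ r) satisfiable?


Search for a satisfying assignment over {n, r, s}.
Try n=T, r=F, s=F: the formula evaluates to T.
A satisfying assignment exists.

Satisfiable.


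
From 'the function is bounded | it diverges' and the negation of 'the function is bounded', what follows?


Disjunctive syllogism: from (P ∨ Q) and ¬P, infer Q.
One disjunct, 'the function is bounded', is ruled out; the other must hold.

it diverges
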